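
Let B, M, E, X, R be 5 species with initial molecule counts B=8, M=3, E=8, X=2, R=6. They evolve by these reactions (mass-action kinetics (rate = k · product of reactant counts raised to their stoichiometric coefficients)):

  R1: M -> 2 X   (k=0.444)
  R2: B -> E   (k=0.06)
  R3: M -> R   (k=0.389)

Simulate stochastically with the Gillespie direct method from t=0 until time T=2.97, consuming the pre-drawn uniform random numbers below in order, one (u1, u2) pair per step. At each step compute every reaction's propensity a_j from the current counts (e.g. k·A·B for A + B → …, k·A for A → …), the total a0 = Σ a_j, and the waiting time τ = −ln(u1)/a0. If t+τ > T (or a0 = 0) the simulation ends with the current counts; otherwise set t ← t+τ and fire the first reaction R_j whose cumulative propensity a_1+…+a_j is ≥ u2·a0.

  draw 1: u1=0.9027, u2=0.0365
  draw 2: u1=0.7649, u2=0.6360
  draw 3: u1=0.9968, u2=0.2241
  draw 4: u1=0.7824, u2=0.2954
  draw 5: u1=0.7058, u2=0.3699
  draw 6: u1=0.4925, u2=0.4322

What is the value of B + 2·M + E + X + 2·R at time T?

Value at T = 36

Check how each reaction changes W = B + 2·M + E + X + 2·R (weight of products minus weight of reactants):
R1: M -> 2 X: (1·2) − (2·1) = 2 − 2 = 0
R2: B -> E: (1·1) − (1·1) = 1 − 1 = 0
R3: M -> R: (2·1) − (2·1) = 2 − 2 = 0
Every reaction leaves W unchanged, so W is conserved and no simulation is needed: W(T) = W(0) = 8 + 2·3 + 8 + 2 + 2·6 = 36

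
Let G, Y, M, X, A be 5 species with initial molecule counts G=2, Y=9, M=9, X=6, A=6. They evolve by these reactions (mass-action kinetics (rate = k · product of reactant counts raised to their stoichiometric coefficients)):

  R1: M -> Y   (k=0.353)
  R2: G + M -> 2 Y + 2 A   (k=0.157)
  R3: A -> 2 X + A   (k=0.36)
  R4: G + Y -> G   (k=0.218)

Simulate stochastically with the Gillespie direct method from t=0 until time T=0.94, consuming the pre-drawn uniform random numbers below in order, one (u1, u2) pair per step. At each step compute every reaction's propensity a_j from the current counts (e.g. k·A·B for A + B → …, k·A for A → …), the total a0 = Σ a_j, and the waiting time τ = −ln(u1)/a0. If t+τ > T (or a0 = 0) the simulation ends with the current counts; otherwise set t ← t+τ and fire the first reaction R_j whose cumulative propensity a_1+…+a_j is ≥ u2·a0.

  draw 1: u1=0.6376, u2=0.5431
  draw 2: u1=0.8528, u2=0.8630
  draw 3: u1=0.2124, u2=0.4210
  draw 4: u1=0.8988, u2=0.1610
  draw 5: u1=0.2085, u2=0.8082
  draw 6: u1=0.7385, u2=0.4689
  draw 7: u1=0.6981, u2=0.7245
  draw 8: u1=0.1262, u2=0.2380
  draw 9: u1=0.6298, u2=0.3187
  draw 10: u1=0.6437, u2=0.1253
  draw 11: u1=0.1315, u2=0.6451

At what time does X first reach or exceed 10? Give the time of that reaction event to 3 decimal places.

Threshold first reached at t = 0.407

t=0.000: G=2 Y=9 M=9 X=6 A=6
Draw 1: a1=3.177, a2=2.826, a3=2.160, a4=3.924, a0=12.087; τ=−ln(0.6376)/12.087=0.037 → t=0.037; u2·a0=0.5431·12.087=6.564; a1+a2=6.003 < 6.564 ≤ a1+…+a3=8.163 → R3 fires; G=2 Y=9 M=9 X=8 A=6
Draw 2: a1=3.177, a2=2.826, a3=2.160, a4=3.924, a0=12.087; τ=−ln(0.8528)/12.087=0.013 → t=0.050; u2·a0=0.8630·12.087=10.431; a1+…+a3=8.163 < 10.431 ≤ a1+…+a4=12.087 → R4 fires; G=2 Y=8 M=9 X=8 A=6
Draw 3: a1=3.177, a2=2.826, a3=2.160, a4=3.488, a0=11.651; τ=−ln(0.2124)/11.651=0.133 → t=0.183; u2·a0=0.4210·11.651=4.905; a1=3.177 < 4.905 ≤ a1+a2=6.003 → R2 fires; G=1 Y=10 M=8 X=8 A=8
Draw 4: a1=2.824, a2=1.256, a3=2.880, a4=2.180, a0=9.140; τ=−ln(0.8988)/9.140=0.012 → t=0.195; u2·a0=0.1610·9.140=1.472 ≤ a1=2.824 → R1 fires; G=1 Y=11 M=7 X=8 A=8
Draw 5: a1=2.471, a2=1.099, a3=2.880, a4=2.398, a0=8.848; τ=−ln(0.2085)/8.848=0.177 → t=0.372; u2·a0=0.8082·8.848=7.151; a1+…+a3=6.450 < 7.151 ≤ a1+…+a4=8.848 → R4 fires; G=1 Y=10 M=7 X=8 A=8
Draw 6: a1=2.471, a2=1.099, a3=2.880, a4=2.180, a0=8.630; τ=−ln(0.7385)/8.630=0.035 → t=0.407; u2·a0=0.4689·8.630=4.047; a1+a2=3.570 < 4.047 ≤ a1+…+a3=6.450 → R3 fires; G=1 Y=10 M=7 X=10 A=8
Draw 7: a1=2.471, a2=1.099, a3=2.880, a4=2.180, a0=8.630; τ=−ln(0.6981)/8.630=0.042 → t=0.449; u2·a0=0.7245·8.630=6.252; a1+a2=3.570 < 6.252 ≤ a1+…+a3=6.450 → R3 fires; G=1 Y=10 M=7 X=12 A=8
Draw 8: a1=2.471, a2=1.099, a3=2.880, a4=2.180, a0=8.630; τ=−ln(0.1262)/8.630=0.240 → t=0.689; u2·a0=0.2380·8.630=2.054 ≤ a1=2.471 → R1 fires; G=1 Y=11 M=6 X=12 A=8
Draw 9: a1=2.118, a2=0.942, a3=2.880, a4=2.398, a0=8.338; τ=−ln(0.6298)/8.338=0.055 → t=0.744; u2·a0=0.3187·8.338=2.657; a1=2.118 < 2.657 ≤ a1+a2=3.060 → R2 fires; G=0 Y=13 M=5 X=12 A=10
Draw 10: a1=1.765, a2=0.000, a3=3.600, a4=0.000, a0=5.365; τ=−ln(0.6437)/5.365=0.082 → t=0.826; u2·a0=0.1253·5.365=0.672 ≤ a1=1.765 → R1 fires; G=0 Y=14 M=4 X=12 A=10
Draw 11: a1=1.412, a2=0.000, a3=3.600, a4=0.000, a0=5.012; τ=−ln(0.1315)/5.012=0.405 → t=1.231 > T=0.94: stop.
X first becomes ≥ 10 when it reaches 10 at the event at t=0.407.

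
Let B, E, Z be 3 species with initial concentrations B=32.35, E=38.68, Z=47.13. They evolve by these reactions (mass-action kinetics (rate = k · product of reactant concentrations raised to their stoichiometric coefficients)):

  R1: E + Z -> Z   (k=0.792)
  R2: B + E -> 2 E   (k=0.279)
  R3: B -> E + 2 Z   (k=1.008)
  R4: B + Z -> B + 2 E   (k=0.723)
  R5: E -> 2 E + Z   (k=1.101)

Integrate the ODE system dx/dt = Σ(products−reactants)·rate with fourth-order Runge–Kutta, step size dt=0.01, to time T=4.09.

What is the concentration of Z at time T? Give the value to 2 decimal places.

RK4 with dt=0.01: 409 steps to T=4.09. Trajectory (selected grid times):
t=0.00: B=32.35 E=38.68 Z=47.13
t=0.45: B=1.26 E=4.44 Z=15.11
t=0.91: B=0.57 E=1.51 Z=13.17
t=1.36: B=0.32 E=0.82 Z=12.33
t=1.82: B=0.18 E=0.47 Z=11.90
t=2.27: B=0.11 E=0.28 Z=11.66
t=2.73: B=0.07 E=0.17 Z=11.51
t=3.18: B=0.04 E=0.11 Z=11.43
t=3.64: B=0.03 E=0.07 Z=11.37
t=4.09: B=0.02 E=0.04 Z=11.34
Read off Z at T=4.09: 11.34

Z at T = 11.34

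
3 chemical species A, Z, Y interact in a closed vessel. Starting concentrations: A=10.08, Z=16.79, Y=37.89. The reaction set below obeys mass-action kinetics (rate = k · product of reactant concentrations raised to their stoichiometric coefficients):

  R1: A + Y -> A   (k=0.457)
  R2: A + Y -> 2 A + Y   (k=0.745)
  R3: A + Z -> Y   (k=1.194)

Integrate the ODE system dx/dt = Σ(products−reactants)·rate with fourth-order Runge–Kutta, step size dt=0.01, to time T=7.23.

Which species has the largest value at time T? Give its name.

Dominant species at T: A

RK4 with dt=0.01: 723 steps to T=7.23. Trajectory (selected grid times):
t=0.00: A=10.08 Z=16.79 Y=37.89
t=0.80: A=82.43 Z=0.00 Y=0.00
t=1.61: A=82.43 Z=0.00 Y=0.00
t=2.41: A=82.43 Z=0.00 Y=0.00
t=3.21: A=82.43 Z=0.00 Y=0.00
t=4.02: A=82.43 Z=0.00 Y=0.00
t=4.82: A=82.43 Z=0.00 Y=0.00
t=5.62: A=82.43 Z=0.00 Y=0.00
t=6.43: A=82.43 Z=0.00 Y=0.00
t=7.23: A=82.43 Z=0.00 Y=0.00
At T=7.23: A=82.43 Z=0.00 Y=0.00; the largest is A.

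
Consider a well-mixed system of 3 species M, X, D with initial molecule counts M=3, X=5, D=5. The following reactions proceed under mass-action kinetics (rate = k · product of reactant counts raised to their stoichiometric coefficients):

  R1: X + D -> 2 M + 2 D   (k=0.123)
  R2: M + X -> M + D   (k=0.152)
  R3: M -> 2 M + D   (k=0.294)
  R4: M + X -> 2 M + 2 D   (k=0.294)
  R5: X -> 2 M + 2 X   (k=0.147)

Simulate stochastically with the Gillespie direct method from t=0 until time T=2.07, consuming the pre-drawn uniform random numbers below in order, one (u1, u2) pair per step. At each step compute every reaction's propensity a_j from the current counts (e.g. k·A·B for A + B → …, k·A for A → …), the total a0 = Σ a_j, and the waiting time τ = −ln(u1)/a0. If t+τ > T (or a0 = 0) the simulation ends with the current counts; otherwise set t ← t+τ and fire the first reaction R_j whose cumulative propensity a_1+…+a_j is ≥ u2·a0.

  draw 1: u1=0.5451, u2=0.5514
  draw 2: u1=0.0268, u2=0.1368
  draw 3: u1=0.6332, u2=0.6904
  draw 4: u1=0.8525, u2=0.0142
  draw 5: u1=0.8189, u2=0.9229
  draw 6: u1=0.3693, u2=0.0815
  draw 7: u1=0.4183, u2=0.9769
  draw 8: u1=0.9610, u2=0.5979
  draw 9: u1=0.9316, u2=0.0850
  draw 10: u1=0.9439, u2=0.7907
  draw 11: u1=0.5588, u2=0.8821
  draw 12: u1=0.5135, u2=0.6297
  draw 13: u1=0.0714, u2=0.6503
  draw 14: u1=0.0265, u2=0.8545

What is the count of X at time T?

X at T = 0

t=0.000: M=3 X=5 D=5
Draw 1: a1=3.075, a2=2.280, a3=0.882, a4=4.410, a5=0.735, a0=11.382; τ=−ln(0.5451)/11.382=0.053 → t=0.053; u2·a0=0.5514·11.382=6.276; a1+…+a3=6.237 < 6.276 ≤ a1+…+a4=10.647 → R4 fires; M=4 X=4 D=7
Draw 2: a1=3.444, a2=2.432, a3=1.176, a4=4.704, a5=0.588, a0=12.344; τ=−ln(0.0268)/12.344=0.293 → t=0.347; u2·a0=0.1368·12.344=1.689 ≤ a1=3.444 → R1 fires; M=6 X=3 D=8
Draw 3: a1=2.952, a2=2.736, a3=1.764, a4=5.292, a5=0.441, a0=13.185; τ=−ln(0.6332)/13.185=0.035 → t=0.381; u2·a0=0.6904·13.185=9.103; a1+…+a3=7.452 < 9.103 ≤ a1+…+a4=12.744 → R4 fires; M=7 X=2 D=10
Draw 4: a1=2.460, a2=2.128, a3=2.058, a4=4.116, a5=0.294, a0=11.056; τ=−ln(0.8525)/11.056=0.014 → t=0.396; u2·a0=0.0142·11.056=0.157 ≤ a1=2.460 → R1 fires; M=9 X=1 D=11
Draw 5: a1=1.353, a2=1.368, a3=2.646, a4=2.646, a5=0.147, a0=8.160; τ=−ln(0.8189)/8.160=0.024 → t=0.420; u2·a0=0.9229·8.160=7.531; a1+…+a3=5.367 < 7.531 ≤ a1+…+a4=8.013 → R4 fires; M=10 X=0 D=13
Draw 6: a1=0.000, a2=0.000, a3=2.940, a4=0.000, a5=0.000, a0=2.940; τ=−ln(0.3693)/2.940=0.339 → t=0.759; u2·a0=0.0815·2.940=0.240; a1+a2=0.000 < 0.240 ≤ a1+…+a3=2.940 → R3 fires; M=11 X=0 D=14
Draw 7: a1=0.000, a2=0.000, a3=3.234, a4=0.000, a5=0.000, a0=3.234; τ=−ln(0.4183)/3.234=0.269 → t=1.028; u2·a0=0.9769·3.234=3.159; a1+a2=0.000 < 3.159 ≤ a1+…+a3=3.234 → R3 fires; M=12 X=0 D=15
Draw 8: a1=0.000, a2=0.000, a3=3.528, a4=0.000, a5=0.000, a0=3.528; τ=−ln(0.9610)/3.528=0.011 → t=1.040; u2·a0=0.5979·3.528=2.109; a1+a2=0.000 < 2.109 ≤ a1+…+a3=3.528 → R3 fires; M=13 X=0 D=16
Draw 9: a1=0.000, a2=0.000, a3=3.822, a4=0.000, a5=0.000, a0=3.822; τ=−ln(0.9316)/3.822=0.019 → t=1.058; u2·a0=0.0850·3.822=0.325; a1+a2=0.000 < 0.325 ≤ a1+…+a3=3.822 → R3 fires; M=14 X=0 D=17
Draw 10: a1=0.000, a2=0.000, a3=4.116, a4=0.000, a5=0.000, a0=4.116; τ=−ln(0.9439)/4.116=0.014 → t=1.072; u2·a0=0.7907·4.116=3.255; a1+a2=0.000 < 3.255 ≤ a1+…+a3=4.116 → R3 fires; M=15 X=0 D=18
Draw 11: a1=0.000, a2=0.000, a3=4.410, a4=0.000, a5=0.000, a0=4.410; τ=−ln(0.5588)/4.410=0.132 → t=1.204; u2·a0=0.8821·4.410=3.890; a1+a2=0.000 < 3.890 ≤ a1+…+a3=4.410 → R3 fires; M=16 X=0 D=19
Draw 12: a1=0.000, a2=0.000, a3=4.704, a4=0.000, a5=0.000, a0=4.704; τ=−ln(0.5135)/4.704=0.142 → t=1.346; u2·a0=0.6297·4.704=2.962; a1+a2=0.000 < 2.962 ≤ a1+…+a3=4.704 → R3 fires; M=17 X=0 D=20
Draw 13: a1=0.000, a2=0.000, a3=4.998, a4=0.000, a5=0.000, a0=4.998; τ=−ln(0.0714)/4.998=0.528 → t=1.874; u2·a0=0.6503·4.998=3.250; a1+a2=0.000 < 3.250 ≤ a1+…+a3=4.998 → R3 fires; M=18 X=0 D=21
Draw 14: a1=0.000, a2=0.000, a3=5.292, a4=0.000, a5=0.000, a0=5.292; τ=−ln(0.0265)/5.292=0.686 → t=2.560 > T=2.07: stop.
Read off X at T=2.07: 0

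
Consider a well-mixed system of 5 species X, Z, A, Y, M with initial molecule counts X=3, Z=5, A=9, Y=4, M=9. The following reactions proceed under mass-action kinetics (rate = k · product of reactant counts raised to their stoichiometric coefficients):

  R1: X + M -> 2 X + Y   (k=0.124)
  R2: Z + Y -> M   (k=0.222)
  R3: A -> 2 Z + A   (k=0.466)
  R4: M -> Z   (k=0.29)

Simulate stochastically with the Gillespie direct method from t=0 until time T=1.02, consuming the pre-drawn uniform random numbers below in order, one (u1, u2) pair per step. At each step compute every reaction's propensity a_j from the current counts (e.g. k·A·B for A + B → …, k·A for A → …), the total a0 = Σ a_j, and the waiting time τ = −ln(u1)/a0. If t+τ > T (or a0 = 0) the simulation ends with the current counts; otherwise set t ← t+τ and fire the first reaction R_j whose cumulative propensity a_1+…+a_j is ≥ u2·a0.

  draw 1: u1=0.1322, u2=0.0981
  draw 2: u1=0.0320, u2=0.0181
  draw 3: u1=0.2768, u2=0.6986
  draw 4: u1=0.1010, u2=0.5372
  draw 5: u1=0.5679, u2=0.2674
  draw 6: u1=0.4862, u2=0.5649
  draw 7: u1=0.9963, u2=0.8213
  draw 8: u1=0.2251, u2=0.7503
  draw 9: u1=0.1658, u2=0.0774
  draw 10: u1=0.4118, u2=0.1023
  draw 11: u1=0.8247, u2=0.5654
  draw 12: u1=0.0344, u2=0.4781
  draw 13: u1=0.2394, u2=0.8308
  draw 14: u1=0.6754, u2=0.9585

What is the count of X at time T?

t=0.000: X=3 Z=5 A=9 Y=4 M=9
Draw 1: a1=3.348, a2=4.440, a3=4.194, a4=2.610, a0=14.592; τ=−ln(0.1322)/14.592=0.139 → t=0.139; u2·a0=0.0981·14.592=1.431 ≤ a1=3.348 → R1 fires; X=4 Z=5 A=9 Y=5 M=8
Draw 2: a1=3.968, a2=5.550, a3=4.194, a4=2.320, a0=16.032; τ=−ln(0.0320)/16.032=0.215 → t=0.353; u2·a0=0.0181·16.032=0.290 ≤ a1=3.968 → R1 fires; X=5 Z=5 A=9 Y=6 M=7
Draw 3: a1=4.340, a2=6.660, a3=4.194, a4=2.030, a0=17.224; τ=−ln(0.2768)/17.224=0.075 → t=0.428; u2·a0=0.6986·17.224=12.033; a1+a2=11.000 < 12.033 ≤ a1+…+a3=15.194 → R3 fires; X=5 Z=7 A=9 Y=6 M=7
Draw 4: a1=4.340, a2=9.324, a3=4.194, a4=2.030, a0=19.888; τ=−ln(0.1010)/19.888=0.115 → t=0.543; u2·a0=0.5372·19.888=10.684; a1=4.340 < 10.684 ≤ a1+a2=13.664 → R2 fires; X=5 Z=6 A=9 Y=5 M=8
Draw 5: a1=4.960, a2=6.660, a3=4.194, a4=2.320, a0=18.134; τ=−ln(0.5679)/18.134=0.031 → t=0.574; u2·a0=0.2674·18.134=4.849 ≤ a1=4.960 → R1 fires; X=6 Z=6 A=9 Y=6 M=7
Draw 6: a1=5.208, a2=7.992, a3=4.194, a4=2.030, a0=19.424; τ=−ln(0.4862)/19.424=0.037 → t=0.612; u2·a0=0.5649·19.424=10.973; a1=5.208 < 10.973 ≤ a1+a2=13.200 → R2 fires; X=6 Z=5 A=9 Y=5 M=8
Draw 7: a1=5.952, a2=5.550, a3=4.194, a4=2.320, a0=18.016; τ=−ln(0.9963)/18.016=0.000 → t=0.612; u2·a0=0.8213·18.016=14.797; a1+a2=11.502 < 14.797 ≤ a1+…+a3=15.696 → R3 fires; X=6 Z=7 A=9 Y=5 M=8
Draw 8: a1=5.952, a2=7.770, a3=4.194, a4=2.320, a0=20.236; τ=−ln(0.2251)/20.236=0.074 → t=0.685; u2·a0=0.7503·20.236=15.183; a1+a2=13.722 < 15.183 ≤ a1+…+a3=17.916 → R3 fires; X=6 Z=9 A=9 Y=5 M=8
Draw 9: a1=5.952, a2=9.990, a3=4.194, a4=2.320, a0=22.456; τ=−ln(0.1658)/22.456=0.080 → t=0.765; u2·a0=0.0774·22.456=1.738 ≤ a1=5.952 → R1 fires; X=7 Z=9 A=9 Y=6 M=7
Draw 10: a1=6.076, a2=11.988, a3=4.194, a4=2.030, a0=24.288; τ=−ln(0.4118)/24.288=0.037 → t=0.802; u2·a0=0.1023·24.288=2.485 ≤ a1=6.076 → R1 fires; X=8 Z=9 A=9 Y=7 M=6
Draw 11: a1=5.952, a2=13.986, a3=4.194, a4=1.740, a0=25.872; τ=−ln(0.8247)/25.872=0.007 → t=0.809; u2·a0=0.5654·25.872=14.628; a1=5.952 < 14.628 ≤ a1+a2=19.938 → R2 fires; X=8 Z=8 A=9 Y=6 M=7
Draw 12: a1=6.944, a2=10.656, a3=4.194, a4=2.030, a0=23.824; τ=−ln(0.0344)/23.824=0.141 → t=0.951; u2·a0=0.4781·23.824=11.390; a1=6.944 < 11.390 ≤ a1+a2=17.600 → R2 fires; X=8 Z=7 A=9 Y=5 M=8
Draw 13: a1=7.936, a2=7.770, a3=4.194, a4=2.320, a0=22.220; τ=−ln(0.2394)/22.220=0.064 → t=1.015; u2·a0=0.8308·22.220=18.460; a1+a2=15.706 < 18.460 ≤ a1+…+a3=19.900 → R3 fires; X=8 Z=9 A=9 Y=5 M=8
Draw 14: a1=7.936, a2=9.990, a3=4.194, a4=2.320, a0=24.440; τ=−ln(0.6754)/24.440=0.016 → t=1.031 > T=1.02: stop.
Read off X at T=1.02: 8

X at T = 8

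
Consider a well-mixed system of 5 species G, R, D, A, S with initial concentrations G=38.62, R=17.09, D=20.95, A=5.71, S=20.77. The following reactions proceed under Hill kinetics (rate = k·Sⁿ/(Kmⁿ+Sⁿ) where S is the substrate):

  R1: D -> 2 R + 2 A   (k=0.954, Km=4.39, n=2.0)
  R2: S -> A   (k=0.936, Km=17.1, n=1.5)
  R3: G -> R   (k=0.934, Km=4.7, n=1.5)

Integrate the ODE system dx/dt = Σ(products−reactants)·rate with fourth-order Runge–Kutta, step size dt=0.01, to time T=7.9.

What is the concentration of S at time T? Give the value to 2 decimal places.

S at T = 16.82

RK4 with dt=0.01: 790 steps to T=7.9. Trajectory (selected grid times):
t=0.00: G=38.62 R=17.09 D=20.95 A=5.71 S=20.77
t=0.88: G=37.83 R=19.48 D=20.15 A=7.78 S=20.30
t=1.76: G=37.05 R=21.87 D=19.35 A=9.84 S=19.84
t=2.63: G=36.27 R=24.22 D=18.56 A=11.87 S=19.39
t=3.51: G=35.48 R=26.59 D=17.77 A=13.90 S=18.94
t=4.39: G=34.70 R=28.96 D=16.98 A=15.92 S=18.51
t=5.27: G=33.92 R=31.31 D=16.19 A=17.92 S=18.07
t=6.14: G=33.15 R=33.62 D=15.42 A=19.88 S=17.65
t=7.02: G=32.37 R=35.95 D=14.65 A=21.85 S=17.23
t=7.90: G=31.59 R=38.26 D=13.88 A=23.79 S=16.82
Read off S at T=7.9: 16.82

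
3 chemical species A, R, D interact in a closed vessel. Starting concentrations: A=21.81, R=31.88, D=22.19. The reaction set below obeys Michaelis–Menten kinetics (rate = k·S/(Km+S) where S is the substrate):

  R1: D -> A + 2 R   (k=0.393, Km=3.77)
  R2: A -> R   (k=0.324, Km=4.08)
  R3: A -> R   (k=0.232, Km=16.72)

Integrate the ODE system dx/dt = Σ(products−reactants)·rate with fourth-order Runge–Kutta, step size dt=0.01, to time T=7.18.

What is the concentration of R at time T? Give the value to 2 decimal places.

RK4 with dt=0.01: 718 steps to T=7.18. Trajectory (selected grid times):
t=0.00: A=21.81 R=31.88 D=22.19
t=0.80: A=21.76 R=32.74 D=21.92
t=1.60: A=21.70 R=33.60 D=21.65
t=2.39: A=21.65 R=34.45 D=21.39
t=3.19: A=21.59 R=35.30 D=21.12
t=3.99: A=21.53 R=36.16 D=20.86
t=4.79: A=21.48 R=37.01 D=20.59
t=5.58: A=21.42 R=37.86 D=20.33
t=6.38: A=21.36 R=38.71 D=20.06
t=7.18: A=21.31 R=39.56 D=19.80
Read off R at T=7.18: 39.56

R at T = 39.56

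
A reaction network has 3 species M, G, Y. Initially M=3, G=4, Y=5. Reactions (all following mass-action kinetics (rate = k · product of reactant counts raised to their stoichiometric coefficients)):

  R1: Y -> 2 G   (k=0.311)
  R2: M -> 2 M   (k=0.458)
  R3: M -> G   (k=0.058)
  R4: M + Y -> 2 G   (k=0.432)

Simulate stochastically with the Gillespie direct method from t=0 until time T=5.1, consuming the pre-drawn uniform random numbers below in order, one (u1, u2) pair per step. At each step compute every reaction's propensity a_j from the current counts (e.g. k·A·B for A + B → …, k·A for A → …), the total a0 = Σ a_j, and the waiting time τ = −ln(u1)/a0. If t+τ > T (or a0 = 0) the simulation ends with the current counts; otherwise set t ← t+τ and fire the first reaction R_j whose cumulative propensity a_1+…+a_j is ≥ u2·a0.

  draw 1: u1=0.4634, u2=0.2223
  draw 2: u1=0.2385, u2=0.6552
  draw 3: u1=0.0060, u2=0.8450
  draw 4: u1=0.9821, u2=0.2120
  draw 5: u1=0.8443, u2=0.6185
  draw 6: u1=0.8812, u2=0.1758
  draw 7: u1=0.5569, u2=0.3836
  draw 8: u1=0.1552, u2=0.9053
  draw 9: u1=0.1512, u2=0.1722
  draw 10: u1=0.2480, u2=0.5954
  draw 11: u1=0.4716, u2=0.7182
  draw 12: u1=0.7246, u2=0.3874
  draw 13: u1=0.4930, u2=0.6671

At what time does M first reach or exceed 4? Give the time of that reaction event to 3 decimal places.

Threshold first reached at t = 0.080

t=0.000: M=3 G=4 Y=5
Draw 1: a1=1.555, a2=1.374, a3=0.174, a4=6.480, a0=9.583; τ=−ln(0.4634)/9.583=0.080 → t=0.080; u2·a0=0.2223·9.583=2.130; a1=1.555 < 2.130 ≤ a1+a2=2.929 → R2 fires; M=4 G=4 Y=5
Draw 2: a1=1.555, a2=1.832, a3=0.232, a4=8.640, a0=12.259; τ=−ln(0.2385)/12.259=0.117 → t=0.197; u2·a0=0.6552·12.259=8.032; a1+…+a3=3.619 < 8.032 ≤ a1+…+a4=12.259 → R4 fires; M=3 G=6 Y=4
Draw 3: a1=1.244, a2=1.374, a3=0.174, a4=5.184, a0=7.976; τ=−ln(0.0060)/7.976=0.641 → t=0.839; u2·a0=0.8450·7.976=6.740; a1+…+a3=2.792 < 6.740 ≤ a1+…+a4=7.976 → R4 fires; M=2 G=8 Y=3
Draw 4: a1=0.933, a2=0.916, a3=0.116, a4=2.592, a0=4.557; τ=−ln(0.9821)/4.557=0.004 → t=0.843; u2·a0=0.2120·4.557=0.966; a1=0.933 < 0.966 ≤ a1+a2=1.849 → R2 fires; M=3 G=8 Y=3
Draw 5: a1=0.933, a2=1.374, a3=0.174, a4=3.888, a0=6.369; τ=−ln(0.8443)/6.369=0.027 → t=0.869; u2·a0=0.6185·6.369=3.939; a1+…+a3=2.481 < 3.939 ≤ a1+…+a4=6.369 → R4 fires; M=2 G=10 Y=2
Draw 6: a1=0.622, a2=0.916, a3=0.116, a4=1.728, a0=3.382; τ=−ln(0.8812)/3.382=0.037 → t=0.907; u2·a0=0.1758·3.382=0.595 ≤ a1=0.622 → R1 fires; M=2 G=12 Y=1
Draw 7: a1=0.311, a2=0.916, a3=0.116, a4=0.864, a0=2.207; τ=−ln(0.5569)/2.207=0.265 → t=1.172; u2·a0=0.3836·2.207=0.847; a1=0.311 < 0.847 ≤ a1+a2=1.227 → R2 fires; M=3 G=12 Y=1
Draw 8: a1=0.311, a2=1.374, a3=0.174, a4=1.296, a0=3.155; τ=−ln(0.1552)/3.155=0.591 → t=1.762; u2·a0=0.9053·3.155=2.856; a1+…+a3=1.859 < 2.856 ≤ a1+…+a4=3.155 → R4 fires; M=2 G=14 Y=0
Draw 9: a1=0.000, a2=0.916, a3=0.116, a4=0.000, a0=1.032; τ=−ln(0.1512)/1.032=1.831 → t=3.593; u2·a0=0.1722·1.032=0.178; a1=0.000 < 0.178 ≤ a1+a2=0.916 → R2 fires; M=3 G=14 Y=0
Draw 10: a1=0.000, a2=1.374, a3=0.174, a4=0.000, a0=1.548; τ=−ln(0.2480)/1.548=0.901 → t=4.494; u2·a0=0.5954·1.548=0.922; a1=0.000 < 0.922 ≤ a1+a2=1.374 → R2 fires; M=4 G=14 Y=0
Draw 11: a1=0.000, a2=1.832, a3=0.232, a4=0.000, a0=2.064; τ=−ln(0.4716)/2.064=0.364 → t=4.858; u2·a0=0.7182·2.064=1.482; a1=0.000 < 1.482 ≤ a1+a2=1.832 → R2 fires; M=5 G=14 Y=0
Draw 12: a1=0.000, a2=2.290, a3=0.290, a4=0.000, a0=2.580; τ=−ln(0.7246)/2.580=0.125 → t=4.983; u2·a0=0.3874·2.580=0.999; a1=0.000 < 0.999 ≤ a1+a2=2.290 → R2 fires; M=6 G=14 Y=0
Draw 13: a1=0.000, a2=2.748, a3=0.348, a4=0.000, a0=3.096; τ=−ln(0.4930)/3.096=0.228 → t=5.211 > T=5.1: stop.
M first becomes ≥ 4 when it reaches 4 at the event at t=0.080.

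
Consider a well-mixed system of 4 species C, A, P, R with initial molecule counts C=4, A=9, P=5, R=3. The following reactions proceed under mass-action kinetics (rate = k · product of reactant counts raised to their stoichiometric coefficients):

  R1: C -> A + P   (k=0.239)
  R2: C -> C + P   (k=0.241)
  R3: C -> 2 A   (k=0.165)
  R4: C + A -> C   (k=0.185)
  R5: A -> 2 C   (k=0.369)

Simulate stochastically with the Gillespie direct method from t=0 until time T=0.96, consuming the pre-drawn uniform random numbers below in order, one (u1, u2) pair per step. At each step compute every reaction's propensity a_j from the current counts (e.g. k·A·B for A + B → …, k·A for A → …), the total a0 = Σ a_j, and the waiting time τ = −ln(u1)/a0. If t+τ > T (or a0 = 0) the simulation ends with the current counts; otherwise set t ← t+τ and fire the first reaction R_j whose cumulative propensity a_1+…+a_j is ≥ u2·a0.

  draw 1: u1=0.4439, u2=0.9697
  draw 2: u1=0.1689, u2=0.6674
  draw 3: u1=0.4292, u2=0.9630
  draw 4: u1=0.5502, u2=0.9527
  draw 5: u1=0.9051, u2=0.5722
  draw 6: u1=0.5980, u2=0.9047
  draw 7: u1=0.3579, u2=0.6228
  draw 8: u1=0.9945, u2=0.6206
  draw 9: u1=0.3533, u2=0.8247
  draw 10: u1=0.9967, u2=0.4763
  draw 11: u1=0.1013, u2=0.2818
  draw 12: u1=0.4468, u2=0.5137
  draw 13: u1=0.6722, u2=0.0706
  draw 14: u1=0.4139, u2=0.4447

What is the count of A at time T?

t=0.000: C=4 A=9 P=5 R=3
Draw 1: a1=0.956, a2=0.964, a3=0.660, a4=6.660, a5=3.321, a0=12.561; τ=−ln(0.4439)/12.561=0.065 → t=0.065; u2·a0=0.9697·12.561=12.180; a1+…+a4=9.240 < 12.180 ≤ a1+…+a5=12.561 → R5 fires; C=6 A=8 P=5 R=3
Draw 2: a1=1.434, a2=1.446, a3=0.990, a4=8.880, a5=2.952, a0=15.702; τ=−ln(0.1689)/15.702=0.113 → t=0.178; u2·a0=0.6674·15.702=10.480; a1+…+a3=3.870 < 10.480 ≤ a1+…+a4=12.750 → R4 fires; C=6 A=7 P=5 R=3
Draw 3: a1=1.434, a2=1.446, a3=0.990, a4=7.770, a5=2.583, a0=14.223; τ=−ln(0.4292)/14.223=0.059 → t=0.237; u2·a0=0.9630·14.223=13.697; a1+…+a4=11.640 < 13.697 ≤ a1+…+a5=14.223 → R5 fires; C=8 A=6 P=5 R=3
Draw 4: a1=1.912, a2=1.928, a3=1.320, a4=8.880, a5=2.214, a0=16.254; τ=−ln(0.5502)/16.254=0.037 → t=0.274; u2·a0=0.9527·16.254=15.485; a1+…+a4=14.040 < 15.485 ≤ a1+…+a5=16.254 → R5 fires; C=10 A=5 P=5 R=3
Draw 5: a1=2.390, a2=2.410, a3=1.650, a4=9.250, a5=1.845, a0=17.545; τ=−ln(0.9051)/17.545=0.006 → t=0.280; u2·a0=0.5722·17.545=10.039; a1+…+a3=6.450 < 10.039 ≤ a1+…+a4=15.700 → R4 fires; C=10 A=4 P=5 R=3
Draw 6: a1=2.390, a2=2.410, a3=1.650, a4=7.400, a5=1.476, a0=15.326; τ=−ln(0.5980)/15.326=0.034 → t=0.313; u2·a0=0.9047·15.326=13.865; a1+…+a4=13.850 < 13.865 ≤ a1+…+a5=15.326 → R5 fires; C=12 A=3 P=5 R=3
Draw 7: a1=2.868, a2=2.892, a3=1.980, a4=6.660, a5=1.107, a0=15.507; τ=−ln(0.3579)/15.507=0.066 → t=0.380; u2·a0=0.6228·15.507=9.658; a1+…+a3=7.740 < 9.658 ≤ a1+…+a4=14.400 → R4 fires; C=12 A=2 P=5 R=3
Draw 8: a1=2.868, a2=2.892, a3=1.980, a4=4.440, a5=0.738, a0=12.918; τ=−ln(0.9945)/12.918=0.000 → t=0.380; u2·a0=0.6206·12.918=8.017; a1+…+a3=7.740 < 8.017 ≤ a1+…+a4=12.180 → R4 fires; C=12 A=1 P=5 R=3
Draw 9: a1=2.868, a2=2.892, a3=1.980, a4=2.220, a5=0.369, a0=10.329; τ=−ln(0.3533)/10.329=0.101 → t=0.481; u2·a0=0.8247·10.329=8.518; a1+…+a3=7.740 < 8.518 ≤ a1+…+a4=9.960 → R4 fires; C=12 A=0 P=5 R=3
Draw 10: a1=2.868, a2=2.892, a3=1.980, a4=0.000, a5=0.000, a0=7.740; τ=−ln(0.9967)/7.740=0.000 → t=0.481; u2·a0=0.4763·7.740=3.687; a1=2.868 < 3.687 ≤ a1+a2=5.760 → R2 fires; C=12 A=0 P=6 R=3
Draw 11: a1=2.868, a2=2.892, a3=1.980, a4=0.000, a5=0.000, a0=7.740; τ=−ln(0.1013)/7.740=0.296 → t=0.777; u2·a0=0.2818·7.740=2.181 ≤ a1=2.868 → R1 fires; C=11 A=1 P=7 R=3
Draw 12: a1=2.629, a2=2.651, a3=1.815, a4=2.035, a5=0.369, a0=9.499; τ=−ln(0.4468)/9.499=0.085 → t=0.862; u2·a0=0.5137·9.499=4.880; a1=2.629 < 4.880 ≤ a1+a2=5.280 → R2 fires; C=11 A=1 P=8 R=3
Draw 13: a1=2.629, a2=2.651, a3=1.815, a4=2.035, a5=0.369, a0=9.499; τ=−ln(0.6722)/9.499=0.042 → t=0.904; u2·a0=0.0706·9.499=0.671 ≤ a1=2.629 → R1 fires; C=10 A=2 P=9 R=3
Draw 14: a1=2.390, a2=2.410, a3=1.650, a4=3.700, a5=0.738, a0=10.888; τ=−ln(0.4139)/10.888=0.081 → t=0.985 > T=0.96: stop.
Read off A at T=0.96: 2

A at T = 2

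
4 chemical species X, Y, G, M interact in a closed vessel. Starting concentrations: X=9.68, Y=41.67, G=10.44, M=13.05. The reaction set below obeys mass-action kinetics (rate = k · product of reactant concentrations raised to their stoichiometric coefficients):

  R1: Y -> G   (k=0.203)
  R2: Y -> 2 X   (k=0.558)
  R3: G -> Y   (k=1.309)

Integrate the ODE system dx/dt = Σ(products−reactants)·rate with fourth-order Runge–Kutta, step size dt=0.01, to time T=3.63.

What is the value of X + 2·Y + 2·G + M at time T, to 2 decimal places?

Value at T = 126.95

Check how each reaction changes W = X + 2·Y + 2·G + M (weight of products minus weight of reactants):
R1: Y -> G: (2·1) − (2·1) = 2 − 2 = 0
R2: Y -> 2 X: (1·2) − (2·1) = 2 − 2 = 0
R3: G -> Y: (2·1) − (2·1) = 2 − 2 = 0
Every reaction leaves W unchanged, so W is conserved and no simulation is needed: W(T) = W(0) = 9.68 + 2·41.67 + 2·10.44 + 13.05 = 126.95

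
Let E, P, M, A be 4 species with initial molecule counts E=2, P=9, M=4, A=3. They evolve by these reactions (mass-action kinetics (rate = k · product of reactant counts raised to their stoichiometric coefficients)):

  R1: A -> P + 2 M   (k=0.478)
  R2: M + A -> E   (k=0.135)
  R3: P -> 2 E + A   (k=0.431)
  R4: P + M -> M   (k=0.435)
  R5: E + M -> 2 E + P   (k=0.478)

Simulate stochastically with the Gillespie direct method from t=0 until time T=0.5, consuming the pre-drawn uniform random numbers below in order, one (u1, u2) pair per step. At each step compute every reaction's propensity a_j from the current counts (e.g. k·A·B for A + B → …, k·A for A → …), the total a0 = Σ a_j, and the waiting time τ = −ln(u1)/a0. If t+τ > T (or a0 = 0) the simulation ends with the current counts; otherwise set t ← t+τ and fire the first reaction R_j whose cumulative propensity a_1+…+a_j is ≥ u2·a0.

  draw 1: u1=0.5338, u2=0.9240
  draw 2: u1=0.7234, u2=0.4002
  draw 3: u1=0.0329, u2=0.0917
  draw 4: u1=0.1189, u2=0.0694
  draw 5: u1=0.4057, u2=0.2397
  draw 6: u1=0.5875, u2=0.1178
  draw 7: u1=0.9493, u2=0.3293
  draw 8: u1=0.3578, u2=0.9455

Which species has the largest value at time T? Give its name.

Dominant species at T: E

t=0.000: E=2 P=9 M=4 A=3
Draw 1: a1=1.434, a2=1.620, a3=3.879, a4=15.660, a5=3.824, a0=26.417; τ=−ln(0.5338)/26.417=0.024 → t=0.024; u2·a0=0.9240·26.417=24.409; a1+…+a4=22.593 < 24.409 ≤ a1+…+a5=26.417 → R5 fires; E=3 P=10 M=3 A=3
Draw 2: a1=1.434, a2=1.215, a3=4.310, a4=13.050, a5=4.302, a0=24.311; τ=−ln(0.7234)/24.311=0.013 → t=0.037; u2·a0=0.4002·24.311=9.729; a1+…+a3=6.959 < 9.729 ≤ a1+…+a4=20.009 → R4 fires; E=3 P=9 M=3 A=3
Draw 3: a1=1.434, a2=1.215, a3=3.879, a4=11.745, a5=4.302, a0=22.575; τ=−ln(0.0329)/22.575=0.151 → t=0.188; u2·a0=0.0917·22.575=2.070; a1=1.434 < 2.070 ≤ a1+a2=2.649 → R2 fires; E=4 P=9 M=2 A=2
Draw 4: a1=0.956, a2=0.540, a3=3.879, a4=7.830, a5=3.824, a0=17.029; τ=−ln(0.1189)/17.029=0.125 → t=0.313; u2·a0=0.0694·17.029=1.182; a1=0.956 < 1.182 ≤ a1+a2=1.496 → R2 fires; E=5 P=9 M=1 A=1
Draw 5: a1=0.478, a2=0.135, a3=3.879, a4=3.915, a5=2.390, a0=10.797; τ=−ln(0.4057)/10.797=0.084 → t=0.397; u2·a0=0.2397·10.797=2.588; a1+a2=0.613 < 2.588 ≤ a1+…+a3=4.492 → R3 fires; E=7 P=8 M=1 A=2
Draw 6: a1=0.956, a2=0.270, a3=3.448, a4=3.480, a5=3.346, a0=11.500; τ=−ln(0.5875)/11.500=0.046 → t=0.443; u2·a0=0.1178·11.500=1.355; a1+a2=1.226 < 1.355 ≤ a1+…+a3=4.674 → R3 fires; E=9 P=7 M=1 A=3
Draw 7: a1=1.434, a2=0.405, a3=3.017, a4=3.045, a5=4.302, a0=12.203; τ=−ln(0.9493)/12.203=0.004 → t=0.447; u2·a0=0.3293·12.203=4.018; a1+a2=1.839 < 4.018 ≤ a1+…+a3=4.856 → R3 fires; E=11 P=6 M=1 A=4
Draw 8: a1=1.912, a2=0.540, a3=2.586, a4=2.610, a5=5.258, a0=12.906; τ=−ln(0.3578)/12.906=0.080 → t=0.527 > T=0.5: stop.
At T=0.5: E=11 P=6 M=1 A=4; the largest is E.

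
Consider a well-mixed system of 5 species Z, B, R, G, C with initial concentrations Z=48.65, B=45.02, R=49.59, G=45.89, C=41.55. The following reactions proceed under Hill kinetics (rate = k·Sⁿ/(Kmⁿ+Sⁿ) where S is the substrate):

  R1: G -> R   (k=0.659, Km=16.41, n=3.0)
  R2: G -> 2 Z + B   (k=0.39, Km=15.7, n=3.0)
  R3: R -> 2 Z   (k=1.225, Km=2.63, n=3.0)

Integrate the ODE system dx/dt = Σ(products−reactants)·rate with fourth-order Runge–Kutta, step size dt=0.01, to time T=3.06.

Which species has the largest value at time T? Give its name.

Dominant species at T: Z

RK4 with dt=0.01: 306 steps to T=3.06. Trajectory (selected grid times):
t=0.00: Z=48.65 B=45.02 R=49.59 G=45.89 C=41.55
t=0.34: Z=49.74 B=45.15 R=49.39 G=45.55 C=41.55
t=0.68: Z=50.83 B=45.27 R=49.19 G=45.21 C=41.55
t=1.02: Z=51.91 B=45.40 R=48.98 G=44.87 C=41.55
t=1.36: Z=53.00 B=45.53 R=48.78 G=44.53 C=41.55
t=1.70: Z=54.09 B=45.66 R=48.58 G=44.19 C=41.55
t=2.04: Z=55.17 B=45.78 R=48.37 G=43.85 C=41.55
t=2.38: Z=56.26 B=45.91 R=48.17 G=43.51 C=41.55
t=2.72: Z=57.35 B=46.04 R=47.97 G=43.17 C=41.55
t=3.06: Z=58.43 B=46.16 R=47.76 G=42.83 C=41.55
At T=3.06: Z=58.43 B=46.16 R=47.76 G=42.83 C=41.55; the largest is Z.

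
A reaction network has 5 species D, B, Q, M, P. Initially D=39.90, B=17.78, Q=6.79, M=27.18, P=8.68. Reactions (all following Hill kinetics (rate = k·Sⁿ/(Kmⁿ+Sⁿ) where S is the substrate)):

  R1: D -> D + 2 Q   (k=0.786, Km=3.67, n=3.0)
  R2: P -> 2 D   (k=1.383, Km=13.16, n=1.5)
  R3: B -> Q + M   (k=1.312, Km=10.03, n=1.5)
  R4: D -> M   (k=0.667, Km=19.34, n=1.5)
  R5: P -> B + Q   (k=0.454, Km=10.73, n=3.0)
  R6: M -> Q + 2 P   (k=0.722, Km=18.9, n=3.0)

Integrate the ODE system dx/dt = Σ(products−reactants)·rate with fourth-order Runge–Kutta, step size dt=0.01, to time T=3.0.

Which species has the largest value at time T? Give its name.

Dominant species at T: D

RK4 with dt=0.01: 300 steps to T=3.0. Trajectory (selected grid times):
t=0.00: D=39.90 B=17.78 Q=6.79 M=27.18 P=8.68
t=0.33: D=40.06 B=17.53 Q=7.84 M=27.47 P=8.82
t=0.67: D=40.22 B=17.28 Q=8.93 M=27.76 P=8.97
t=1.00: D=40.39 B=17.03 Q=9.98 M=28.05 P=9.11
t=1.33: D=40.56 B=16.79 Q=11.04 M=28.33 P=9.25
t=1.67: D=40.74 B=16.55 Q=12.13 M=28.61 P=9.40
t=2.00: D=40.92 B=16.32 Q=13.19 M=28.88 P=9.53
t=2.33: D=41.10 B=16.09 Q=14.25 M=29.15 P=9.67
t=2.67: D=41.30 B=15.86 Q=15.34 M=29.43 P=9.81
t=3.00: D=41.49 B=15.64 Q=16.40 M=29.70 P=9.94
At T=3.0: D=41.49 B=15.64 Q=16.40 M=29.70 P=9.94; the largest is D.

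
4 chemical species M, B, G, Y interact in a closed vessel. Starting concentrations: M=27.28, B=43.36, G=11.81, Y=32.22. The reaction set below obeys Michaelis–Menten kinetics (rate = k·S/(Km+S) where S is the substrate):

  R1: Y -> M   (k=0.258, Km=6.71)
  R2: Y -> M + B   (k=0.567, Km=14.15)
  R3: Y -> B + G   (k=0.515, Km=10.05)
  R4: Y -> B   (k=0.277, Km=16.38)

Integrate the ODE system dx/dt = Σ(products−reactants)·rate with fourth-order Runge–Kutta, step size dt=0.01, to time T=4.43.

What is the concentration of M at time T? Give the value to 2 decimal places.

M at T = 29.91

RK4 with dt=0.01: 443 steps to T=4.43. Trajectory (selected grid times):
t=0.00: M=27.28 B=43.36 G=11.81 Y=32.22
t=0.49: M=27.58 B=43.83 G=12.00 Y=31.64
t=0.98: M=27.87 B=44.31 G=12.19 Y=31.07
t=1.48: M=28.17 B=44.78 G=12.39 Y=30.48
t=1.97: M=28.47 B=45.25 G=12.58 Y=29.91
t=2.46: M=28.76 B=45.71 G=12.76 Y=29.34
t=2.95: M=29.05 B=46.18 G=12.95 Y=28.78
t=3.45: M=29.34 B=46.64 G=13.14 Y=28.21
t=3.94: M=29.63 B=47.10 G=13.33 Y=27.65
t=4.43: M=29.91 B=47.55 G=13.51 Y=27.10
Read off M at T=4.43: 29.91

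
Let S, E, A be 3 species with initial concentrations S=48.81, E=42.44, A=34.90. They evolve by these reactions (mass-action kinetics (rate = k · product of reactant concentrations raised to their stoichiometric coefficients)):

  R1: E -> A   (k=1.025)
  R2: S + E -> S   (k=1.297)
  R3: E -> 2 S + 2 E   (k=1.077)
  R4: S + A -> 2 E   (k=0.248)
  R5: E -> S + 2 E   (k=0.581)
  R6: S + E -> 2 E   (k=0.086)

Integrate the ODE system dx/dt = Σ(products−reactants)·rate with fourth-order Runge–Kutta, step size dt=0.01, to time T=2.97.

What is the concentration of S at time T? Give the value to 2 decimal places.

S at T = 11.67

RK4 with dt=0.01: 297 steps to T=2.97. Trajectory (selected grid times):
t=0.00: S=48.81 E=42.44 A=34.90
t=0.33: S=16.69 E=2.86 A=5.52
t=0.66: S=13.39 E=1.03 A=1.98
t=0.99: S=12.37 E=0.43 A=0.83
t=1.32: S=11.97 E=0.19 A=0.37
t=1.65: S=11.80 E=0.09 A=0.16
t=1.98: S=11.73 E=0.04 A=0.08
t=2.31: S=11.69 E=0.02 A=0.03
t=2.64: S=11.68 E=0.01 A=0.02
t=2.97: S=11.67 E=0.00 A=0.01
Read off S at T=2.97: 11.67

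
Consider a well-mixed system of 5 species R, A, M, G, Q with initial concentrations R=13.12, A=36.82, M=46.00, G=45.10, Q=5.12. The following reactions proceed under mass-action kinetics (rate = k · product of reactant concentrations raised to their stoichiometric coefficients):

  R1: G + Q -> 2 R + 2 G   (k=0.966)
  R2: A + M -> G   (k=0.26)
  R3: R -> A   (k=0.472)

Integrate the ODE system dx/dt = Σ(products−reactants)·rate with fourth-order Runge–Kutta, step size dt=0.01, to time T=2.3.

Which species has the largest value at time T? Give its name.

RK4 with dt=0.01: 230 steps to T=2.3. Trajectory (selected grid times):
t=0.00: R=13.12 A=36.82 M=46.00 G=45.10 Q=5.12
t=0.26: R=20.75 A=8.60 M=15.16 G=81.06 Q=0.00
t=0.51: R=18.44 A=5.55 M=9.81 G=86.41 Q=0.00
t=0.77: R=16.31 A=4.82 M=6.95 G=89.27 Q=0.00
t=1.02: R=14.49 A=4.78 M=5.10 G=91.12 Q=0.00
t=1.28: R=12.82 A=5.02 M=3.66 G=92.56 Q=0.00
t=1.53: R=11.39 A=5.40 M=2.61 G=93.61 Q=0.00
t=1.79: R=10.08 A=5.89 M=1.78 G=94.44 Q=0.00
t=2.04: R=8.95 A=6.42 M=1.20 G=95.02 Q=0.00
t=2.30: R=7.92 A=7.02 M=0.76 G=95.46 Q=0.00
At T=2.3: R=7.92 A=7.02 M=0.76 G=95.46 Q=0.00; the largest is G.

Dominant species at T: G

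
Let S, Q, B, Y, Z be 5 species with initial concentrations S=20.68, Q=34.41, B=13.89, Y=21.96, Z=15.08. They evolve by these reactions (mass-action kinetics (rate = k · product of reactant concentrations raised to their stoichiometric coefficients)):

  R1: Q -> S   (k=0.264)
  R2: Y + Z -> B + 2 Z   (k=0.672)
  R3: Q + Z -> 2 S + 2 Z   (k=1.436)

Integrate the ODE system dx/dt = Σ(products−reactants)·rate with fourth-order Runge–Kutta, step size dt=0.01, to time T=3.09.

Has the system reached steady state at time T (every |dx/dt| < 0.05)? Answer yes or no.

Steady state at T: yes

RK4 with dt=0.01: 309 steps to T=3.09. Trajectory (selected grid times):
t=0.00: S=20.68 Q=34.41 B=13.89 Y=21.96 Z=15.08
t=0.34: S=89.31 Q=0.00 B=35.85 Y=0.00 Z=71.26
t=0.69: S=89.31 Q=0.00 B=35.85 Y=0.00 Z=71.26
t=1.03: S=89.31 Q=0.00 B=35.85 Y=0.00 Z=71.26
t=1.37: S=89.31 Q=0.00 B=35.85 Y=0.00 Z=71.26
t=1.72: S=89.31 Q=0.00 B=35.85 Y=0.00 Z=71.26
t=2.06: S=89.31 Q=0.00 B=35.85 Y=0.00 Z=71.26
t=2.40: S=89.31 Q=0.00 B=35.85 Y=0.00 Z=71.26
t=2.75: S=89.31 Q=0.00 B=35.85 Y=0.00 Z=71.26
t=3.09: S=89.31 Q=0.00 B=35.85 Y=0.00 Z=71.26
Rates at T: R1=0.0000, R2=0.0000, R3=0.0000
dx/dt at T (Σ net stoichiometry × rate): S=+0.0000, Q=-0.0000, B=+0.0000, Y=-0.0000, Z=+0.0000
Largest |dx/dt| is |+0.0000| (B) < 0.05 → steady.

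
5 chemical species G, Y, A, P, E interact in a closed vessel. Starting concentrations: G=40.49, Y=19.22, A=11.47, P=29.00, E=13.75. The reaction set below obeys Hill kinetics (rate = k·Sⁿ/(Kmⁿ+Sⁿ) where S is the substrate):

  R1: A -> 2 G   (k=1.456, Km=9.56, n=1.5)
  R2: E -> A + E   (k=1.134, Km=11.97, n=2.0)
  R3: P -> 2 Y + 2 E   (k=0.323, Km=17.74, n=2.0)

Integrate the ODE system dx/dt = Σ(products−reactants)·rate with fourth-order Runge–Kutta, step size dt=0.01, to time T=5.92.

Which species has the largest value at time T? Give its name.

Dominant species at T: G

RK4 with dt=0.01: 592 steps to T=5.92. Trajectory (selected grid times):
t=0.00: G=40.49 Y=19.22 A=11.47 P=29.00 E=13.75
t=0.66: G=41.58 Y=19.53 A=11.36 P=28.85 E=14.06
t=1.32: G=42.66 Y=19.84 A=11.25 P=28.69 E=14.37
t=1.97: G=43.72 Y=20.14 A=11.16 P=28.54 E=14.67
t=2.63: G=44.79 Y=20.45 A=11.08 P=28.39 E=14.98
t=3.29: G=45.85 Y=20.76 A=11.01 P=28.23 E=15.29
t=3.95: G=46.91 Y=21.06 A=10.95 P=28.08 E=15.59
t=4.60: G=47.95 Y=21.36 A=10.89 P=27.93 E=15.89
t=5.26: G=49.01 Y=21.66 A=10.85 P=27.78 E=16.19
t=5.92: G=50.06 Y=21.97 A=10.81 P=27.63 E=16.50
At T=5.92: G=50.06 Y=21.97 A=10.81 P=27.63 E=16.50; the largest is G.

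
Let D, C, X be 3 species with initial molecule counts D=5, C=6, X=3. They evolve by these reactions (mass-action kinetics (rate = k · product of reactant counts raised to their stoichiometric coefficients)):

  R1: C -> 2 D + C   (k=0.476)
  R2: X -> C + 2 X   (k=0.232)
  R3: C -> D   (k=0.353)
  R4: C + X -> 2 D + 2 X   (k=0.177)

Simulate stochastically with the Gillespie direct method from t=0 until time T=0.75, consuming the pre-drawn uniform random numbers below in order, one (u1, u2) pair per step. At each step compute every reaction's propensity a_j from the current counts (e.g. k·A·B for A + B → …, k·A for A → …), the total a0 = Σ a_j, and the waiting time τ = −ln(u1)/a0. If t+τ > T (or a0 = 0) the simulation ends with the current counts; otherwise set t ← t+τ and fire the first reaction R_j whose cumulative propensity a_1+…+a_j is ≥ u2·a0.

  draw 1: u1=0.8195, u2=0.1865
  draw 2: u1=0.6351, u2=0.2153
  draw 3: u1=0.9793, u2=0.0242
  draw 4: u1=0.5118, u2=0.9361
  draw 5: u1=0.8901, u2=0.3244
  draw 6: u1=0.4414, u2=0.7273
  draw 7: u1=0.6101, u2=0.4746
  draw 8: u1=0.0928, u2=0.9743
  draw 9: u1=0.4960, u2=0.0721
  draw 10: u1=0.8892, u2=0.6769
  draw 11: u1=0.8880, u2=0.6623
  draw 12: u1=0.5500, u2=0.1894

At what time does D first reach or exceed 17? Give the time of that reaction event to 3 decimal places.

t=0.000: D=5 C=6 X=3
Draw 1: a1=2.856, a2=0.696, a3=2.118, a4=3.186, a0=8.856; τ=−ln(0.8195)/8.856=0.022 → t=0.022; u2·a0=0.1865·8.856=1.652 ≤ a1=2.856 → R1 fires; D=7 C=6 X=3
Draw 2: a1=2.856, a2=0.696, a3=2.118, a4=3.186, a0=8.856; τ=−ln(0.6351)/8.856=0.051 → t=0.074; u2·a0=0.2153·8.856=1.907 ≤ a1=2.856 → R1 fires; D=9 C=6 X=3
Draw 3: a1=2.856, a2=0.696, a3=2.118, a4=3.186, a0=8.856; τ=−ln(0.9793)/8.856=0.002 → t=0.076; u2·a0=0.0242·8.856=0.214 ≤ a1=2.856 → R1 fires; D=11 C=6 X=3
Draw 4: a1=2.856, a2=0.696, a3=2.118, a4=3.186, a0=8.856; τ=−ln(0.5118)/8.856=0.076 → t=0.152; u2·a0=0.9361·8.856=8.290; a1+…+a3=5.670 < 8.290 ≤ a1+…+a4=8.856 → R4 fires; D=13 C=5 X=4
Draw 5: a1=2.380, a2=0.928, a3=1.765, a4=3.540, a0=8.613; τ=−ln(0.8901)/8.613=0.014 → t=0.165; u2·a0=0.3244·8.613=2.794; a1=2.380 < 2.794 ≤ a1+a2=3.308 → R2 fires; D=13 C=6 X=5
Draw 6: a1=2.856, a2=1.160, a3=2.118, a4=5.310, a0=11.444; τ=−ln(0.4414)/11.444=0.071 → t=0.237; u2·a0=0.7273·11.444=8.323; a1+…+a3=6.134 < 8.323 ≤ a1+…+a4=11.444 → R4 fires; D=15 C=5 X=6
Draw 7: a1=2.380, a2=1.392, a3=1.765, a4=5.310, a0=10.847; τ=−ln(0.6101)/10.847=0.046 → t=0.282; u2·a0=0.4746·10.847=5.148; a1+a2=3.772 < 5.148 ≤ a1+…+a3=5.537 → R3 fires; D=16 C=4 X=6
Draw 8: a1=1.904, a2=1.392, a3=1.412, a4=4.248, a0=8.956; τ=−ln(0.0928)/8.956=0.265 → t=0.548; u2·a0=0.9743·8.956=8.726; a1+…+a3=4.708 < 8.726 ≤ a1+…+a4=8.956 → R4 fires; D=18 C=3 X=7
Draw 9: a1=1.428, a2=1.624, a3=1.059, a4=3.717, a0=7.828; τ=−ln(0.4960)/7.828=0.090 → t=0.637; u2·a0=0.0721·7.828=0.564 ≤ a1=1.428 → R1 fires; D=20 C=3 X=7
Draw 10: a1=1.428, a2=1.624, a3=1.059, a4=3.717, a0=7.828; τ=−ln(0.8892)/7.828=0.015 → t=0.652; u2·a0=0.6769·7.828=5.299; a1+…+a3=4.111 < 5.299 ≤ a1+…+a4=7.828 → R4 fires; D=22 C=2 X=8
Draw 11: a1=0.952, a2=1.856, a3=0.706, a4=2.832, a0=6.346; τ=−ln(0.8880)/6.346=0.019 → t=0.671; u2·a0=0.6623·6.346=4.203; a1+…+a3=3.514 < 4.203 ≤ a1+…+a4=6.346 → R4 fires; D=24 C=1 X=9
Draw 12: a1=0.476, a2=2.088, a3=0.353, a4=1.593, a0=4.510; τ=−ln(0.5500)/4.510=0.133 → t=0.804 > T=0.75: stop.
D first becomes ≥ 17 when it reaches 18 at the event at t=0.548.

Threshold first reached at t = 0.548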